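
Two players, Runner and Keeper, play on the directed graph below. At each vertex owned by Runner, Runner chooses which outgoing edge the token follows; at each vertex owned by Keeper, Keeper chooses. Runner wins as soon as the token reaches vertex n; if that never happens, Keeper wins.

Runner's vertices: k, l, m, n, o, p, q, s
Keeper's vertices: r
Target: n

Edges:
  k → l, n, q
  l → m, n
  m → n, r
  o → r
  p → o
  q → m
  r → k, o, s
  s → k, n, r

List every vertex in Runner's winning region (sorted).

k, l, m, n, q, s

A0 = {n}
A1: add {k, l, m, s} — k (Runner) has k→n; l (Runner) has l→n; m (Runner) has m→n; s (Runner) has s→n.
A2: add {q} — q (Runner) has q→m.
A3 = A2; e.g. o (Runner) has no edge into A2. Fixed point.
Runner's winning region = {k, l, m, n, q, s}.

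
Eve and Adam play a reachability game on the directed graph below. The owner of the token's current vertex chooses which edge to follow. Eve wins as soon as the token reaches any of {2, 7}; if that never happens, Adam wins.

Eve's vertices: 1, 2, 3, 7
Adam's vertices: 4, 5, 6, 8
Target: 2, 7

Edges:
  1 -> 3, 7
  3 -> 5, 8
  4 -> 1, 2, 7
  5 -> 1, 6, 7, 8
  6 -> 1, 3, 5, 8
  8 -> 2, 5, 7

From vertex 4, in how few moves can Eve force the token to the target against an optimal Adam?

2

A0 = {2, 7}
A1: add {1} — 1 (Eve) has 1→7.
A2: add {4} — 4 (Adam): all of {1, 2, 7} already in.
A3 = A2; e.g. 3 (Eve) has no edge into A2. Fixed point.
4 enters the attractor at level 2, so Eve can force the target in 2 moves from there.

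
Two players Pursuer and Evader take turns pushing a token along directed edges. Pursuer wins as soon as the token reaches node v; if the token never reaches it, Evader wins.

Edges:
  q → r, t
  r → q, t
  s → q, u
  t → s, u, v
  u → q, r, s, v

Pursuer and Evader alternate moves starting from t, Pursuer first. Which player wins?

Pursuer

Track states (vertex, player-to-move).
A0 = {(v,Pursuer), (v,Evader)}
A1: add {(t,Pursuer), (u,Pursuer)}.
(t,Pursuer) ∈ A1 ⇒ Pursuer forces the target.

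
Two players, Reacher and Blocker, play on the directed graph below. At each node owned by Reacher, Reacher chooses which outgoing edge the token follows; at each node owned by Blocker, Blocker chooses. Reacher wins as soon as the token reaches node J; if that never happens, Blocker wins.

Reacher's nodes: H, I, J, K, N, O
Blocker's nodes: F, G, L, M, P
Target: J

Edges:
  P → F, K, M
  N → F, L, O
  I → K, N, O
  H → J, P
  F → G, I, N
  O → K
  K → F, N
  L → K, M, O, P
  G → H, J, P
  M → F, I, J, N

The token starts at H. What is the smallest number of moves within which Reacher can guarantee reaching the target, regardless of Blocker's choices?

A0 = {J}
A1: add {H} — H (Reacher) has H→J.
A2 = A1; e.g. F (Blocker) can still go to G. Fixed point.
H enters the attractor at level 1, so Reacher can force the target in 1 move from there.

1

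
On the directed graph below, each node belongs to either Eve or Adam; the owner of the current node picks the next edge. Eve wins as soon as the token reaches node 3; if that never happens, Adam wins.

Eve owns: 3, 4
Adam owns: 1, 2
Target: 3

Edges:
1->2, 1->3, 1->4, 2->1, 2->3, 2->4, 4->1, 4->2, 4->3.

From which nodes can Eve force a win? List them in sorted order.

A0 = {3}
A1: add {4} — 4 (Eve) has 4→3.
A2 = A1; e.g. 1 (Adam) can still go to 2. Fixed point.
Eve's winning region = {3, 4}.

3, 4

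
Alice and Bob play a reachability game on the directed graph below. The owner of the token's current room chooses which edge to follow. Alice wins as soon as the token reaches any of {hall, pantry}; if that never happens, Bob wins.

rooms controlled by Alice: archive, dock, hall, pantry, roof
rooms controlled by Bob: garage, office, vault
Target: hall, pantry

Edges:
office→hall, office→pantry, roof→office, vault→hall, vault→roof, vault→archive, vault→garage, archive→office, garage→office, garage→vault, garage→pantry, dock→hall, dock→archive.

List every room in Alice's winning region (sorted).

archive, dock, hall, office, pantry, roof

A0 = {hall, pantry}
A1: add {dock, office} — office (Bob): all of {hall, pantry} already in; dock (Alice) has dock→hall.
A2: add {archive, roof} — roof (Alice) has roof→office; archive (Alice) has archive→office.
A3 = A2; e.g. vault (Bob) can still go to garage. Fixed point.
Alice's winning region = {archive, dock, hall, office, pantry, roof}.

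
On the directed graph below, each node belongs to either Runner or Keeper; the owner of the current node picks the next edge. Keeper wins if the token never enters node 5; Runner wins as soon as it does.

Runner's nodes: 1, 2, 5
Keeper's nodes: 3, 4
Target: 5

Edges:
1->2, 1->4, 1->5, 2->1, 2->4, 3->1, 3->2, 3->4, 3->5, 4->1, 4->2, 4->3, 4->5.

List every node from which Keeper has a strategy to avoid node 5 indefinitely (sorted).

3, 4

A0 = {5}
A1: add {1} — 1 (Runner) has 1→5.
A2: add {2} — 2 (Runner) has 2→1.
A3 = A2; e.g. 3 (Keeper) can still go to 4. Fixed point.
Runner's attractor = {1, 2, 5}; Keeper avoids the target exactly from the complement.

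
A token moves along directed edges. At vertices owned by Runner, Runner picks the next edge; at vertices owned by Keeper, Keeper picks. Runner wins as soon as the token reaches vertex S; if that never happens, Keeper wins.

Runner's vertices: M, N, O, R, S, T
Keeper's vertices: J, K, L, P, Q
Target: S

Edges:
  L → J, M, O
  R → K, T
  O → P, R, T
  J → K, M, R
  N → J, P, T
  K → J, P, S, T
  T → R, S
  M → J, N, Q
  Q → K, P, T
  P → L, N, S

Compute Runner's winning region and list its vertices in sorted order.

M, N, O, R, S, T

A0 = {S}
A1: add {T} — T (Runner) has T→S.
A2: add {N, O, R} — N (Runner) has N→T; O (Runner) has O→T; R (Runner) has R→T.
A3: add {M} — M (Runner) has M→N.
A4 = A3; e.g. J (Keeper) can still go to K. Fixed point.
Runner's winning region = {M, N, O, R, S, T}.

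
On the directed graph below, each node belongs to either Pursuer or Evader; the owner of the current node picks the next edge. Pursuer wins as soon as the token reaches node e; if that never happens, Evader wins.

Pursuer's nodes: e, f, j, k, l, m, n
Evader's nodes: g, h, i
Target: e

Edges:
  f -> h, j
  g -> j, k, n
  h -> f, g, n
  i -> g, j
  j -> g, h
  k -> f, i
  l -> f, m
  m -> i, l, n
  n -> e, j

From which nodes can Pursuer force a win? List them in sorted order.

e, l, m, n

A0 = {e}
A1: add {n} — n (Pursuer) has n→e.
A2: add {m} — m (Pursuer) has m→n.
A3: add {l} — l (Pursuer) has l→m.
A4 = A3; e.g. f (Pursuer) has no edge into A3. Fixed point.
Pursuer's winning region = {e, l, m, n}.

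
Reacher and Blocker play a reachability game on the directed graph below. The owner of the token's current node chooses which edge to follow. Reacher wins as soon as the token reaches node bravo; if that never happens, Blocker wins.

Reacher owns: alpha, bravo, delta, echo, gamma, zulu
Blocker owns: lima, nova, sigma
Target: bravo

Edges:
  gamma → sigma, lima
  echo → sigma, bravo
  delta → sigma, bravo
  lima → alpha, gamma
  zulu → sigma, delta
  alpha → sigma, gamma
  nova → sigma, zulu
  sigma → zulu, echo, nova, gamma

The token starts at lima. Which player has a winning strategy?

Blocker

A0 = {bravo}
A1: add {delta, echo} — echo (Reacher) has echo→bravo; delta (Reacher) has delta→bravo.
A2: add {zulu} — zulu (Reacher) has zulu→delta.
A3 = A2; e.g. sigma (Blocker) can still go to nova. Fixed point.
lima never enters the attractor, so Blocker can avoid the target forever.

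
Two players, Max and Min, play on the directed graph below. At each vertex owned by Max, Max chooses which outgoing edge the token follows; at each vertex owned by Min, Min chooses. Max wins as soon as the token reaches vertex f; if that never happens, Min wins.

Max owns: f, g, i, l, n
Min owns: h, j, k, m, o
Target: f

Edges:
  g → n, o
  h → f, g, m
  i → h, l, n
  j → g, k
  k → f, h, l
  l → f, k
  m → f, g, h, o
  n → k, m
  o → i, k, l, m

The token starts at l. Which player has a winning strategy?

A0 = {f}
A1: add {l} — l (Max) has l→f.
l ∈ A1, so Max can force the target.

Max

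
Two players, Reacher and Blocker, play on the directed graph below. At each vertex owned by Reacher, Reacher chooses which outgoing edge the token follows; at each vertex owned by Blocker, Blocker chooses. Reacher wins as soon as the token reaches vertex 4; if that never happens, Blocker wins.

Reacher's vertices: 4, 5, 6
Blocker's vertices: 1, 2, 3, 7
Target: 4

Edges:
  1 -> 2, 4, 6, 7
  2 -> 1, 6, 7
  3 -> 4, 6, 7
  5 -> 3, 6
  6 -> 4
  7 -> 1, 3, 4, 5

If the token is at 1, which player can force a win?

Blocker

A0 = {4}
A1: add {6} — 6 (Reacher) has 6→4.
A2: add {5} — 5 (Reacher) has 5→6.
A3 = A2; e.g. 1 (Blocker) can still go to 2. Fixed point.
1 never enters the attractor, so Blocker can avoid the target forever.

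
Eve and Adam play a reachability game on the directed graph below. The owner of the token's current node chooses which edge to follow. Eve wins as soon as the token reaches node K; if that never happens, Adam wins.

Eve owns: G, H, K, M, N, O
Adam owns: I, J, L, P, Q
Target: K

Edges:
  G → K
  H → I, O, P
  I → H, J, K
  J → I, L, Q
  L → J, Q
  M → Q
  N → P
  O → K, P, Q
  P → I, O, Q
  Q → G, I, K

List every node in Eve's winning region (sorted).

G, H, K, O

A0 = {K}
A1: add {G, O} — G (Eve) has G→K; O (Eve) has O→K.
A2: add {H} — H (Eve) has H→O.
A3 = A2; e.g. I (Adam) can still go to J. Fixed point.
Eve's winning region = {G, H, K, O}.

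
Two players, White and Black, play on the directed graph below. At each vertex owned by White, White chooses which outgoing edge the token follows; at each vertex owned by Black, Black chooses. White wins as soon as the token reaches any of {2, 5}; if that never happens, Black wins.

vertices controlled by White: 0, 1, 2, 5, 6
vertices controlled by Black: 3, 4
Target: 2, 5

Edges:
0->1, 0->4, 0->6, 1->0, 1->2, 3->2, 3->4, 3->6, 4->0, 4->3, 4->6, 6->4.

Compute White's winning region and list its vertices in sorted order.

A0 = {2, 5}
A1: add {1} — 1 (White) has 1→2.
A2: add {0} — 0 (White) has 0→1.
A3 = A2; e.g. 3 (Black) can still go to 4. Fixed point.
White's winning region = {0, 1, 2, 5}.

0, 1, 2, 5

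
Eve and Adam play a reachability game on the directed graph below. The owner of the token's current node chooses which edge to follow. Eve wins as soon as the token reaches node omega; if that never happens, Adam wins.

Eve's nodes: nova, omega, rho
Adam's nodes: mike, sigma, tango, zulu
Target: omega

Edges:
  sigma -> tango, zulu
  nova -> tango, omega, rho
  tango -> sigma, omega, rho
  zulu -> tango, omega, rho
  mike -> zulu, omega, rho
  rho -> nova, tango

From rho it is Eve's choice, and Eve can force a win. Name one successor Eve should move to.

nova

A0 = {omega}
A1: add {nova} — nova (Eve) has nova→omega.
A2: add {rho} — rho (Eve) has rho→nova.
A3 = A2; e.g. sigma (Adam) can still go to tango. Fixed point.
From rho, successor nova is in the attractor (rank 1); the other successor tango is not.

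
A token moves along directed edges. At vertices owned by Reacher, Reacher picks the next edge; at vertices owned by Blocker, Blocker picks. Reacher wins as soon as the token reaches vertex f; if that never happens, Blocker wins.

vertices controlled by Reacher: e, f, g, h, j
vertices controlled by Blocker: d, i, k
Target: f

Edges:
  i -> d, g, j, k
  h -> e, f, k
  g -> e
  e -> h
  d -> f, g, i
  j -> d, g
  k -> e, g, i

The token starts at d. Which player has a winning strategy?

A0 = {f}
A1: add {h} — h (Reacher) has h→f.
A2: add {e} — e (Reacher) has e→h.
A3: add {g} — g (Reacher) has g→e.
A4: add {j} — j (Reacher) has j→g.
A5 = A4; e.g. d (Blocker) can still go to i. Fixed point.
d never enters the attractor, so Blocker can avoid the target forever.

Blocker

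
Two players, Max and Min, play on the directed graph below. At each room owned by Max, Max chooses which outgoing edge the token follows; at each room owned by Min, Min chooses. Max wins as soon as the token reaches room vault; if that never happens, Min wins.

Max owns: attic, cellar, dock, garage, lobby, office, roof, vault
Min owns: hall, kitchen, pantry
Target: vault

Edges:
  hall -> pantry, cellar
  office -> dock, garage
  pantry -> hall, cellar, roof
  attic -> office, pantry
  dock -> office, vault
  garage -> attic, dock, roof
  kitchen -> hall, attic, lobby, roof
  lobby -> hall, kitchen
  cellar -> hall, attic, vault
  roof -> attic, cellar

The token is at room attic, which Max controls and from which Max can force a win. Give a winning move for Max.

A0 = {vault}
A1: add {cellar, dock} — dock (Max) has dock→vault; cellar (Max) has cellar→vault.
A2: add {garage, office, roof} — office (Max) has office→dock; garage (Max) has garage→dock; roof (Max) has roof→cellar.
A3: add {attic} — attic (Max) has attic→office.
A4 = A3; e.g. hall (Min) can still go to pantry. Fixed point.
From attic, successor office is in the attractor (rank 2); the other successor pantry is not.

office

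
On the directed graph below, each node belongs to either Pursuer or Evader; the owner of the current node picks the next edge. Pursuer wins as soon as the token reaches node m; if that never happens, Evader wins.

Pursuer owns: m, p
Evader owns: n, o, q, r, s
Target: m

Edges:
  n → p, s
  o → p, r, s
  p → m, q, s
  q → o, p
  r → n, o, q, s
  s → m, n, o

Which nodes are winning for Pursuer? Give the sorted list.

m, p

A0 = {m}
A1: add {p} — p (Pursuer) has p→m.
A2 = A1; e.g. n (Evader) can still go to s. Fixed point.
Pursuer's winning region = {m, p}.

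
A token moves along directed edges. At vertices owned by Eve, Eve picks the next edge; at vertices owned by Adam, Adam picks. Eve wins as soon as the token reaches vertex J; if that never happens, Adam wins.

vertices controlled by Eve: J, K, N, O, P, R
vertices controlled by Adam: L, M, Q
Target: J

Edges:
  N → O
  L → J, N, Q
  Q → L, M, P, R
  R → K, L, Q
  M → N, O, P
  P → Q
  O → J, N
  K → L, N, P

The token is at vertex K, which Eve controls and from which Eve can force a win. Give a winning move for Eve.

A0 = {J}
A1: add {O} — O (Eve) has O→J.
A2: add {N} — N (Eve) has N→O.
A3: add {K} — K (Eve) has K→N.
A4: add {R} — R (Eve) has R→K.
A5 = A4; e.g. L (Adam) can still go to Q. Fixed point.
From K, successor N is in the attractor (rank 2); the other successors L, P are not.

N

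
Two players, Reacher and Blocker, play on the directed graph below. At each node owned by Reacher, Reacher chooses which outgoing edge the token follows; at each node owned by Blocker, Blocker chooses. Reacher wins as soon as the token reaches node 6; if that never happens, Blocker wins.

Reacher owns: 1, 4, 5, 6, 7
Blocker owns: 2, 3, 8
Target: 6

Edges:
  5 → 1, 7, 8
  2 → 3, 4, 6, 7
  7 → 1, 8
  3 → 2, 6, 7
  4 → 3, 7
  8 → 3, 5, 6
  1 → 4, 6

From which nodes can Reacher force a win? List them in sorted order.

1, 4, 5, 6, 7

A0 = {6}
A1: add {1} — 1 (Reacher) has 1→6.
A2: add {5, 7} — 5 (Reacher) has 5→1; 7 (Reacher) has 7→1.
A3: add {4} — 4 (Reacher) has 4→7.
A4 = A3; e.g. 2 (Blocker) can still go to 3. Fixed point.
Reacher's winning region = {1, 4, 5, 6, 7}.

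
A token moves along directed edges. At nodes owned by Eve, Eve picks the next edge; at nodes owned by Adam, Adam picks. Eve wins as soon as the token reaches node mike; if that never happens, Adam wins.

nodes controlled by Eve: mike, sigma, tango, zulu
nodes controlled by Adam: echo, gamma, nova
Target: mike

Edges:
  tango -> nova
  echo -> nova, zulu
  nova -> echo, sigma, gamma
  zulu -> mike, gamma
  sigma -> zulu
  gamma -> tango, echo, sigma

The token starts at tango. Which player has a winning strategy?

Adam

A0 = {mike}
A1: add {zulu} — zulu (Eve) has zulu→mike.
A2: add {sigma} — sigma (Eve) has sigma→zulu.
A3 = A2; e.g. tango (Eve) has no edge into A2. Fixed point.
tango never enters the attractor, so Adam can avoid the target forever.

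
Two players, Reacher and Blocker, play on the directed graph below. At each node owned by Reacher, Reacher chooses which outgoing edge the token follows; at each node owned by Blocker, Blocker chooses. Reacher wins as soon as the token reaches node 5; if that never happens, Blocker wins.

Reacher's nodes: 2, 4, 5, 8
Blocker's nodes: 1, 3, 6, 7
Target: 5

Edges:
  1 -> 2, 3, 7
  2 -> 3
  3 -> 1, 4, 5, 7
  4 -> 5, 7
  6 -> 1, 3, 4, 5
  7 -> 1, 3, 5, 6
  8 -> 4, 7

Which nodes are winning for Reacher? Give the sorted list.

A0 = {5}
A1: add {4} — 4 (Reacher) has 4→5.
A2: add {8} — 8 (Reacher) has 8→4.
A3 = A2; e.g. 1 (Blocker) can still go to 2. Fixed point.
Reacher's winning region = {4, 5, 8}.

4, 5, 8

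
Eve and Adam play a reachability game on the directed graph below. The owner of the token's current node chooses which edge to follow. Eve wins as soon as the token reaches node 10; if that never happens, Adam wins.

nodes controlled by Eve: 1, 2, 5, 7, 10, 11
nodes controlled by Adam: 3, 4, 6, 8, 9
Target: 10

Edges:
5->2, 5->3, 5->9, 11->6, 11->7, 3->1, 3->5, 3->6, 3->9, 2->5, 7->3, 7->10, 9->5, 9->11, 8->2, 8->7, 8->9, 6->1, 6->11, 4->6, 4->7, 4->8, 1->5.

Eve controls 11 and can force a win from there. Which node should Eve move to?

A0 = {10}
A1: add {7} — 7 (Eve) has 7→10.
A2: add {11} — 11 (Eve) has 11→7.
A3 = A2; e.g. 1 (Eve) has no edge into A2. Fixed point.
From 11, successor 7 is in the attractor (rank 1); the other successor 6 is not.

7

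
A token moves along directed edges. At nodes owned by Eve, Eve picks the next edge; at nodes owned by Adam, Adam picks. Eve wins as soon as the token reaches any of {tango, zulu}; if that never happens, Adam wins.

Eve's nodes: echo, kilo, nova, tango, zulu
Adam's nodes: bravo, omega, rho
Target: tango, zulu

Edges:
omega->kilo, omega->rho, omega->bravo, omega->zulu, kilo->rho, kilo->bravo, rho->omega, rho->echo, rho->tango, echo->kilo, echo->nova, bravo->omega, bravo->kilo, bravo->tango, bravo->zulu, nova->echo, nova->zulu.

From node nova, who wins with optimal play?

Eve

A0 = {tango, zulu}
A1: add {nova} — nova (Eve) has nova→zulu.
nova ∈ A1, so Eve can force the target.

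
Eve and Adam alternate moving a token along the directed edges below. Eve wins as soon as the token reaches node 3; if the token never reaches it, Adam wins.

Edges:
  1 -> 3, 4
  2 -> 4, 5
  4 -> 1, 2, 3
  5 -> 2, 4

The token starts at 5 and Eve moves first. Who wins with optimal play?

Track states (vertex, player-to-move).
A0 = {(3,Eve), (3,Adam)}
A1: add {(1,Eve), (4,Eve)}.
A2: add {(1,Adam)}.
A3 = A2; e.g. (2,Eve) stays out. (5,Eve) never enters ⇒ Adam avoids the target.

Adam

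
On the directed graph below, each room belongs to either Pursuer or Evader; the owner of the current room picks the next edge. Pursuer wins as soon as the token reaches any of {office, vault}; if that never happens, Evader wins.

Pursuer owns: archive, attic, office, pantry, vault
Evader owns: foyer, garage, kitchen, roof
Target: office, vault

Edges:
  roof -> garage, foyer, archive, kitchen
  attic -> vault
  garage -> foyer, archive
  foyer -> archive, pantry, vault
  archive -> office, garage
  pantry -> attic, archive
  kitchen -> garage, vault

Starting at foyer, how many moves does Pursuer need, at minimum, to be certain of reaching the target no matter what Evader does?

3

A0 = {office, vault}
A1: add {archive, attic} — attic (Pursuer) has attic→vault; archive (Pursuer) has archive→office.
A2: add {pantry} — pantry (Pursuer) has pantry→attic.
A3: add {foyer} — foyer (Evader): all of {archive, pantry, vault} already in.
foyer enters the attractor at level 3, so Pursuer can force the target in 3 moves from there.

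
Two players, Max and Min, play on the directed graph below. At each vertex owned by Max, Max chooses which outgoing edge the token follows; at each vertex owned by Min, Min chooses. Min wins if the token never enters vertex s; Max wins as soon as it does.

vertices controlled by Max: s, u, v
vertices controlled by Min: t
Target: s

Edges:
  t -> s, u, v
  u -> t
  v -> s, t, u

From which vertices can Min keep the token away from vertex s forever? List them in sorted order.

t, u

A0 = {s}
A1: add {v} — v (Max) has v→s.
A2 = A1; e.g. t (Min) can still go to u. Fixed point.
Max's attractor = {s, v}; Min avoids the target exactly from the complement.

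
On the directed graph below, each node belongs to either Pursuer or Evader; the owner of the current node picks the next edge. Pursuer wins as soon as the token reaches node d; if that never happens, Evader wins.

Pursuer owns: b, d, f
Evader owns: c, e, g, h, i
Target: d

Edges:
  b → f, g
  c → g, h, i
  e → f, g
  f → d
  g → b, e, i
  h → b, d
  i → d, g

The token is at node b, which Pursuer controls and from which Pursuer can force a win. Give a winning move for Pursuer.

A0 = {d}
A1: add {f} — f (Pursuer) has f→d.
A2: add {b} — b (Pursuer) has b→f.
A3: add {h} — h (Evader): all of {b, d} already in.
A4 = A3; e.g. c (Evader) can still go to g. Fixed point.
From b, successor f is in the attractor (rank 1); the other successor g is not.

f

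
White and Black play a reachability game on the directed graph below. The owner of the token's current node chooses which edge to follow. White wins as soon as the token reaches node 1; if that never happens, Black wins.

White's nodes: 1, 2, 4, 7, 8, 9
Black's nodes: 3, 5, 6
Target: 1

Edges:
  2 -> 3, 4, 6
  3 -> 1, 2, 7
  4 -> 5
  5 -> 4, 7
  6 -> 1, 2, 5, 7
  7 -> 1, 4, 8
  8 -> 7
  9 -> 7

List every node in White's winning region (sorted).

1, 7, 8, 9

A0 = {1}
A1: add {7} — 7 (White) has 7→1.
A2: add {8, 9} — 8 (White) has 8→7; 9 (White) has 9→7.
A3 = A2; e.g. 2 (White) has no edge into A2. Fixed point.
White's winning region = {1, 7, 8, 9}.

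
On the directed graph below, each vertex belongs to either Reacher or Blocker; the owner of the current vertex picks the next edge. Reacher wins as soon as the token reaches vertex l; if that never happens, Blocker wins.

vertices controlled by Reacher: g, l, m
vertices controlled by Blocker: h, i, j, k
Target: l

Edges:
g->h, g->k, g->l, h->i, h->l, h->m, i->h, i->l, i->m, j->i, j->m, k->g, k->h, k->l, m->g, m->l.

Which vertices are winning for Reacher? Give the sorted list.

A0 = {l}
A1: add {g, m} — g (Reacher) has g→l; m (Reacher) has m→l.
A2 = A1; e.g. h (Blocker) can still go to i. Fixed point.
Reacher's winning region = {g, l, m}.

g, l, m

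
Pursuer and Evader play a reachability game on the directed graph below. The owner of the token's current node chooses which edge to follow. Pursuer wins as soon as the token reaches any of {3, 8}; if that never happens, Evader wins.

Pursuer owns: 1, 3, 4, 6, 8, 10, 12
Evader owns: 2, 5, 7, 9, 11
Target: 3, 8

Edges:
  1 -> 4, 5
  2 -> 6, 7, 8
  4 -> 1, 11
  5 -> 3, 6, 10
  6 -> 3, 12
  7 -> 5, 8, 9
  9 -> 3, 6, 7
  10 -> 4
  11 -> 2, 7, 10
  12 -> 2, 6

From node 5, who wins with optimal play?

A0 = {3, 8}
A1: add {6} — 6 (Pursuer) has 6→3.
A2: add {12} — 12 (Pursuer) has 12→6.
A3 = A2; e.g. 1 (Pursuer) has no edge into A2. Fixed point.
5 never enters the attractor, so Evader can avoid the target forever.

Evader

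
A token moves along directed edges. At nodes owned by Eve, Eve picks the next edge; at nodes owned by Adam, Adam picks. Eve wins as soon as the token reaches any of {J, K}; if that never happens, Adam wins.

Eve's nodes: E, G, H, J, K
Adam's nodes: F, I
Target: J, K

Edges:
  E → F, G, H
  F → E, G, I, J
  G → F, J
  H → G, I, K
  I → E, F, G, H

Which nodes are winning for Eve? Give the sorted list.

A0 = {J, K}
A1: add {G, H} — G (Eve) has G→J; H (Eve) has H→K.
A2: add {E} — E (Eve) has E→G.
A3 = A2; e.g. F (Adam) can still go to I. Fixed point.
Eve's winning region = {E, G, H, J, K}.

E, G, H, J, K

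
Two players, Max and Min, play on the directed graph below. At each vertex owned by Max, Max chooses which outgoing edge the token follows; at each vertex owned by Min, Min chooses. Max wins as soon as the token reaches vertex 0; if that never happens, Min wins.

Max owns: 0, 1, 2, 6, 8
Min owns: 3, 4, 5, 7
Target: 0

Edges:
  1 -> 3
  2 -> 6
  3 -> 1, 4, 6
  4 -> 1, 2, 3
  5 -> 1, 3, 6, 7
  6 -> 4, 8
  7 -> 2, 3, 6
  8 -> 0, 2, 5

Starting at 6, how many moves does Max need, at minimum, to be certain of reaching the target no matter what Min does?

2

A0 = {0}
A1: add {8} — 8 (Max) has 8→0.
A2: add {6} — 6 (Max) has 6→8.
6 enters the attractor at level 2, so Max can force the target in 2 moves from there.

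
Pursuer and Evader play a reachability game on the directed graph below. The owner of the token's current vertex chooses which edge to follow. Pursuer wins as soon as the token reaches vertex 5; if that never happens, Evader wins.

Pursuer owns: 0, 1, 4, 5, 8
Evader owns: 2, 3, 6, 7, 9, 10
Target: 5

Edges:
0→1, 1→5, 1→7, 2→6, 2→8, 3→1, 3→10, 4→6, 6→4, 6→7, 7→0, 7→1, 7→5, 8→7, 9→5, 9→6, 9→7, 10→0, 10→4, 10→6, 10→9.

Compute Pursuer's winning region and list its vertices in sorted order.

A0 = {5}
A1: add {1} — 1 (Pursuer) has 1→5.
A2: add {0} — 0 (Pursuer) has 0→1.
A3: add {7} — 7 (Evader): all of {0, 1, 5} already in.
A4: add {8} — 8 (Pursuer) has 8→7.
A5 = A4; e.g. 2 (Evader) can still go to 6. Fixed point.
Pursuer's winning region = {0, 1, 5, 7, 8}.

0, 1, 5, 7, 8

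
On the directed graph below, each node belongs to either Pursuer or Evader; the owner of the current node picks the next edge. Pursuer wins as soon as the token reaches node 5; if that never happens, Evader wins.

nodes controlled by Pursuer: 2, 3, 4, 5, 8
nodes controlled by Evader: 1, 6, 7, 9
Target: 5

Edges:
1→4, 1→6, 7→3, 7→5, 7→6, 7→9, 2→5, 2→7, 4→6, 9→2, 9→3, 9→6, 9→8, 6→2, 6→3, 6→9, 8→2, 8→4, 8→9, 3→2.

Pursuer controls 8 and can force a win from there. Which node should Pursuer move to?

A0 = {5}
A1: add {2} — 2 (Pursuer) has 2→5.
A2: add {3, 8} — 3 (Pursuer) has 3→2; 8 (Pursuer) has 8→2.
A3 = A2; e.g. 1 (Evader) can still go to 4. Fixed point.
From 8, successor 2 is in the attractor (rank 1); the other successors 4, 9 are not.

2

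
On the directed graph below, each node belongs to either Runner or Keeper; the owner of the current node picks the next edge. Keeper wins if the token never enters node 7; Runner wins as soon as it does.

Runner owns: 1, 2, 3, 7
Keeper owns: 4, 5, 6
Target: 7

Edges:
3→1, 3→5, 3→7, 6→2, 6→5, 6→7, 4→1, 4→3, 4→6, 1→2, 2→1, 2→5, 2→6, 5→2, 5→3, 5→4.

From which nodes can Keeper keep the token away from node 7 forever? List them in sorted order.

A0 = {7}
A1: add {3} — 3 (Runner) has 3→7.
A2 = A1; e.g. 1 (Runner) has no edge into A1. Fixed point.
Runner's attractor = {3, 7}; Keeper avoids the target exactly from the complement.

1, 2, 4, 5, 6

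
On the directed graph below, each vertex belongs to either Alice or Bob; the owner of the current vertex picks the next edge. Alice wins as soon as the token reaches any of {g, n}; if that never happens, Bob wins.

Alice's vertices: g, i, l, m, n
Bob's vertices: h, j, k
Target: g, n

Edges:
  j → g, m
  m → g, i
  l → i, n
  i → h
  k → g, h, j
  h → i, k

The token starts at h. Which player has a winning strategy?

A0 = {g, n}
A1: add {l, m} — l (Alice) has l→n; m (Alice) has m→g.
A2: add {j} — j (Bob): all of {g, m} already in.
A3 = A2; e.g. h (Bob) can still go to i. Fixed point.
h never enters the attractor, so Bob can avoid the target forever.

Bob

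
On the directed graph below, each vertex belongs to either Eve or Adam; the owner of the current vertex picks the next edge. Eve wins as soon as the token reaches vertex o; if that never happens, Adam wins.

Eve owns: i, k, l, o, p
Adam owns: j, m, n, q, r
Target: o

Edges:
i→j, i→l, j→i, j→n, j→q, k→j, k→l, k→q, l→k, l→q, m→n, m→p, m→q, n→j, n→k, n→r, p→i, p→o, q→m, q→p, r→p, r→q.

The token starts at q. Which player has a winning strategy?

Adam

A0 = {o}
A1: add {p} — p (Eve) has p→o.
A2 = A1; e.g. i (Eve) has no edge into A1. Fixed point.
q never enters the attractor, so Adam can avoid the target forever.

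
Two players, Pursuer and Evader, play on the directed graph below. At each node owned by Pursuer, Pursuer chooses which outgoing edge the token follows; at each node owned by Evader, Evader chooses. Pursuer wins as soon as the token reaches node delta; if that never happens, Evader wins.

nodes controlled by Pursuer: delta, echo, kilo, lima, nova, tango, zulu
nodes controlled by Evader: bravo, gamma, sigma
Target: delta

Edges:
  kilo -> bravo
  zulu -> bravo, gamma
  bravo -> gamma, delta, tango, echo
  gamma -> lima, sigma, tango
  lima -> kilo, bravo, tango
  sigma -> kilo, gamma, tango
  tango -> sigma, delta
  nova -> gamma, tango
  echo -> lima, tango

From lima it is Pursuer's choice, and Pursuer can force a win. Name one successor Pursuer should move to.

tango

A0 = {delta}
A1: add {tango} — tango (Pursuer) has tango→delta.
A2: add {echo, lima, nova} — lima (Pursuer) has lima→tango; nova (Pursuer) has nova→tango; echo (Pursuer) has echo→tango.
A3 = A2; e.g. kilo (Pursuer) has no edge into A2. Fixed point.
From lima, successor tango is in the attractor (rank 1); the other successors bravo, kilo are not.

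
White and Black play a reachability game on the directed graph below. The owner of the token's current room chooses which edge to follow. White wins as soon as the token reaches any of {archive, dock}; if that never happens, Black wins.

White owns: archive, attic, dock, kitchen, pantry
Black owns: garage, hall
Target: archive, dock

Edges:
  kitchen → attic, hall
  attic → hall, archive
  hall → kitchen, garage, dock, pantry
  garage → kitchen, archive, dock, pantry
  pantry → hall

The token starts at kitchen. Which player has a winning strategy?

White

A0 = {archive, dock}
A1: add {attic} — attic (White) has attic→archive.
A2: add {kitchen} — kitchen (White) has kitchen→attic.
A3 = A2; e.g. hall (Black) can still go to garage. Fixed point.
kitchen ∈ A2, so White can force the target.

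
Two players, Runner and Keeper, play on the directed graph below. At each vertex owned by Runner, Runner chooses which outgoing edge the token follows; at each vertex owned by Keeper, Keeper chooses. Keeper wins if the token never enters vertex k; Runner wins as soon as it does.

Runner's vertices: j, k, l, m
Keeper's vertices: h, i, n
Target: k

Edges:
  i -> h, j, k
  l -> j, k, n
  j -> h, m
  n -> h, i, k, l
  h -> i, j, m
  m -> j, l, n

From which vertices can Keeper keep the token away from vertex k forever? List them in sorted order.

A0 = {k}
A1: add {l} — l (Runner) has l→k.
A2: add {m} — m (Runner) has m→l.
A3: add {j} — j (Runner) has j→m.
A4 = A3; e.g. h (Keeper) can still go to i. Fixed point.
Runner's attractor = {j, k, l, m}; Keeper avoids the target exactly from the complement.

h, i, n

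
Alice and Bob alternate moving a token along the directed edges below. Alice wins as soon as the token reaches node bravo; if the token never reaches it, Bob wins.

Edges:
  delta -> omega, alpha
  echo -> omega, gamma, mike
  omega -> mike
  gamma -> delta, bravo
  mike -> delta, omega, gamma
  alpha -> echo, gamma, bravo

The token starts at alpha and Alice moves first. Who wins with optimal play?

Track states (vertex, player-to-move).
A0 = {(bravo,Alice), (bravo,Bob)}
A1: add {(gamma,Alice), (alpha,Alice)}.
(alpha,Alice) ∈ A1 ⇒ Alice forces the target.

Alice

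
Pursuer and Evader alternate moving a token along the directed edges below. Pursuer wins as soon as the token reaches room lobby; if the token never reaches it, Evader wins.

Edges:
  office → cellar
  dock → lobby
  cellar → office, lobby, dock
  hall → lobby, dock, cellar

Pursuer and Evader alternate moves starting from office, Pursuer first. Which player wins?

Evader

Track states (vertex, player-to-move).
A0 = {(lobby,Pursuer), (lobby,Evader)}
A1: add {(dock,Pursuer), (dock,Evader), (cellar,Pursuer), (hall,Pursuer)}.
A2: add {(office,Evader), (hall,Evader)}.
A3 = A2; e.g. (office,Pursuer) stays out. (office,Pursuer) never enters ⇒ Evader avoids the target.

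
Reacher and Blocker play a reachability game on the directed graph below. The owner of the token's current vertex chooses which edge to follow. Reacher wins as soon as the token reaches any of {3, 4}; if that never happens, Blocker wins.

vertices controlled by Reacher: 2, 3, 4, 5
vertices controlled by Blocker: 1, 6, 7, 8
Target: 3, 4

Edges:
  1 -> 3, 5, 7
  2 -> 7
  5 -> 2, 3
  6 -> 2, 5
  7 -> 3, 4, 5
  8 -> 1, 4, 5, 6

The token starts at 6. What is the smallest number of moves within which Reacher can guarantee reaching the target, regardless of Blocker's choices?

4

A0 = {3, 4}
A1: add {5} — 5 (Reacher) has 5→3.
A2: add {7} — 7 (Blocker): all of {3, 4, 5} already in.
A3: add {1, 2} — 1 (Blocker): all of {3, 5, 7} already in; 2 (Reacher) has 2→7.
A4: add {6} — 6 (Blocker): all of {2, 5} already in.
6 enters the attractor at level 4, so Reacher can force the target in 4 moves from there.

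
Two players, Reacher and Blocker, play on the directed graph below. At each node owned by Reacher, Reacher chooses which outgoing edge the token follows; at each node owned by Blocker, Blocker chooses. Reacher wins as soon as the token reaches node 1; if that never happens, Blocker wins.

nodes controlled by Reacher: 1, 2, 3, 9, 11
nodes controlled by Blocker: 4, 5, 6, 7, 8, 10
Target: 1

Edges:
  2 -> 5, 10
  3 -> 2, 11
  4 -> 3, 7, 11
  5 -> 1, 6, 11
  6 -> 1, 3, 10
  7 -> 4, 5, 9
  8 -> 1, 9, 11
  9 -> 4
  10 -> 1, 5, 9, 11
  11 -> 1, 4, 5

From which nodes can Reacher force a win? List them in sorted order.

1, 3, 11

A0 = {1}
A1: add {11} — 11 (Reacher) has 11→1.
A2: add {3} — 3 (Reacher) has 3→11.
A3 = A2; e.g. 2 (Reacher) has no edge into A2. Fixed point.
Reacher's winning region = {1, 3, 11}.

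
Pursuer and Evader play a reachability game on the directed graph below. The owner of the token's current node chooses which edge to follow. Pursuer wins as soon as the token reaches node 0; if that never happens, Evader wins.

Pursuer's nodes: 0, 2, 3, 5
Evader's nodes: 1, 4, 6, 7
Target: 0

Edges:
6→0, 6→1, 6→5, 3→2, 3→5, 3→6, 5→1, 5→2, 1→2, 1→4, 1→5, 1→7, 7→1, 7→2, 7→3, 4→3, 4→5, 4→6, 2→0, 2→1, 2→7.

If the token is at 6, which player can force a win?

A0 = {0}
A1: add {2} — 2 (Pursuer) has 2→0.
A2: add {3, 5} — 3 (Pursuer) has 3→2; 5 (Pursuer) has 5→2.
A3 = A2; e.g. 1 (Evader) can still go to 4. Fixed point.
6 never enters the attractor, so Evader can avoid the target forever.

Evader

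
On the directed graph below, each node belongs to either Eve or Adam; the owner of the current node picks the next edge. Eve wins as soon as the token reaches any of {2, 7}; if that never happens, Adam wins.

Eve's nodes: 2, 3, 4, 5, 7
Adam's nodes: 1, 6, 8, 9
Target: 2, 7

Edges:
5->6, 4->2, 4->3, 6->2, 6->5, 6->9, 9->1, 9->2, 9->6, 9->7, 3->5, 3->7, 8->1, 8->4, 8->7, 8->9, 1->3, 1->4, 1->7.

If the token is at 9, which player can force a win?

A0 = {2, 7}
A1: add {3, 4} — 3 (Eve) has 3→7; 4 (Eve) has 4→2.
A2: add {1} — 1 (Adam): all of {3, 4, 7} already in.
A3 = A2; e.g. 5 (Eve) has no edge into A2. Fixed point.
9 never enters the attractor, so Adam can avoid the target forever.

Adam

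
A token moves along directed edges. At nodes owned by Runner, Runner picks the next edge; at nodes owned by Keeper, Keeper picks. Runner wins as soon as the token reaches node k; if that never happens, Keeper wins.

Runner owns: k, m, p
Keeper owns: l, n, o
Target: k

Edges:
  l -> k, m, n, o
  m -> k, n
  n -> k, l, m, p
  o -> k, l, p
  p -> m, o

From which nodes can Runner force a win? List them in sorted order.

k, m, p

A0 = {k}
A1: add {m} — m (Runner) has m→k.
A2: add {p} — p (Runner) has p→m.
A3 = A2; e.g. l (Keeper) can still go to n. Fixed point.
Runner's winning region = {k, m, p}.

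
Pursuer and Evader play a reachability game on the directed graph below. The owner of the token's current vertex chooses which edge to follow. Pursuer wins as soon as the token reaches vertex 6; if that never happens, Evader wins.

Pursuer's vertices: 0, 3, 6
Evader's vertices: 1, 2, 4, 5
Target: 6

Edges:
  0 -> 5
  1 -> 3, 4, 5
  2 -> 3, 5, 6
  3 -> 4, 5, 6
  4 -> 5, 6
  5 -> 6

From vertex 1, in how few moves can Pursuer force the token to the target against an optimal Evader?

3

A0 = {6}
A1: add {3, 5} — 3 (Pursuer) has 3→6; 5 (Evader): all of {6} already in.
A2: add {0, 2, 4} — 0 (Pursuer) has 0→5; 2 (Evader): all of {3, 5, 6} already in; 4 (Evader): all of {5, 6} already in.
A3: add {1} — 1 (Evader): all of {3, 4, 5} already in.
A3 = all vertices. Fixed point.
1 enters the attractor at level 3, so Pursuer can force the target in 3 moves from there.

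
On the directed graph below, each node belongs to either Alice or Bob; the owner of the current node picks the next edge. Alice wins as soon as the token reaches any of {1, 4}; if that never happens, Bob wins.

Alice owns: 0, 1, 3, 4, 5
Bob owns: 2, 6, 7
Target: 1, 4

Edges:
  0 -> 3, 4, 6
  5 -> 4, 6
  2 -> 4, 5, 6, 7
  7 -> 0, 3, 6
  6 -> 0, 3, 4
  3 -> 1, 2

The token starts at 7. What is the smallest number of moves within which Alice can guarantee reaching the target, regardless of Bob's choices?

3

A0 = {1, 4}
A1: add {0, 3, 5} — 0 (Alice) has 0→4; 3 (Alice) has 3→1; 5 (Alice) has 5→4.
A2: add {6} — 6 (Bob): all of {0, 3, 4} already in.
A3: add {7} — 7 (Bob): all of {0, 3, 6} already in.
7 enters the attractor at level 3, so Alice can force the target in 3 moves from there.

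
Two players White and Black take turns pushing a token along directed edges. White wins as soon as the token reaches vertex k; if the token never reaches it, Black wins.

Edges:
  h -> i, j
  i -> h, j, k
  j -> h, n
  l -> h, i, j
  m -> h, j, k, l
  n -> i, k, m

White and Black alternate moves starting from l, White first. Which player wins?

Track states (vertex, player-to-move).
A0 = {(k,White), (k,Black)}
A1: add {(i,White), (m,White), (n,White)}.
A2: add {(n,Black)}.
A3: add {(j,White)}.
A4: add {(h,Black)}.
A5: add {(l,White)}.
(l,White) ∈ A5 ⇒ White forces the target.

White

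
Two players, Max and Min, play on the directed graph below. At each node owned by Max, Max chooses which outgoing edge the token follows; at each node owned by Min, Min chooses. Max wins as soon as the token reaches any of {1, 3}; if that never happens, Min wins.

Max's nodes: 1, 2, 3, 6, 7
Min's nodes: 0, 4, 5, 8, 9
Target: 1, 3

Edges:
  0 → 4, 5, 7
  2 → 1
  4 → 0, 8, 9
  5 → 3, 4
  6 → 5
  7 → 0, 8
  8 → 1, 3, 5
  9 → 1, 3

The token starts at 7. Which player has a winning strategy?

Min

A0 = {1, 3}
A1: add {2, 9} — 2 (Max) has 2→1; 9 (Min): all of {1, 3} already in.
A2 = A1; e.g. 0 (Min) can still go to 4. Fixed point.
7 never enters the attractor, so Min can avoid the target forever.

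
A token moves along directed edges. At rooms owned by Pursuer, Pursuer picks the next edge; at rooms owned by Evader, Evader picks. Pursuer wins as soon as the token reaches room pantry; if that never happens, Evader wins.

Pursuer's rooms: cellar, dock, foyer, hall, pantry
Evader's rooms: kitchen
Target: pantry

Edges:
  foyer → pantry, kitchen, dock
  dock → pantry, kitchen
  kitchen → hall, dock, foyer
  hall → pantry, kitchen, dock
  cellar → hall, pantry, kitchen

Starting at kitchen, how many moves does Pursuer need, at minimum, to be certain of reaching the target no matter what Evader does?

A0 = {pantry}
A1: add {cellar, dock, foyer, hall} — hall (Pursuer) has hall→pantry; dock (Pursuer) has dock→pantry; cellar (Pursuer) has cellar→pantry; foyer (Pursuer) has foyer→pantry.
A2: add {kitchen} — kitchen (Evader): all of {hall, dock, foyer} already in.
A2 = all vertices. Fixed point.
kitchen enters the attractor at level 2, so Pursuer can force the target in 2 moves from there.

2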